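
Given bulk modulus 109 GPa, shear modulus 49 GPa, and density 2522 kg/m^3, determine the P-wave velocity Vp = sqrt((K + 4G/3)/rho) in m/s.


First compute the effective modulus:
K + 4G/3 = 109e9 + 4*49e9/3 = 174333333333.33 Pa
Then divide by density:
174333333333.33 / 2522 = 69125033.0426 Pa/(kg/m^3)
Take the square root:
Vp = sqrt(69125033.0426) = 8314.15 m/s

8314.15


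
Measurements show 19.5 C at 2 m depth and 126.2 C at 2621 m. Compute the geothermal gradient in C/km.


dT = 126.2 - 19.5 = 106.7 C
dz = 2621 - 2 = 2619 m
gradient = dT/dz * 1000 = 106.7/2619 * 1000 = 40.7407 C/km

40.7407


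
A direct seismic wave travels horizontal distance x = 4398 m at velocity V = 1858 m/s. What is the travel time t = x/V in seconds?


t = x / V
= 4398 / 1858
= 2.3671 s

2.3671


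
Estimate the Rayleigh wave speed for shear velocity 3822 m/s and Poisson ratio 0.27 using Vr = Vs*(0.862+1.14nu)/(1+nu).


Numerator factor = 0.862 + 1.14*0.27 = 1.1698
Denominator = 1 + 0.27 = 1.27
Vr = 3822 * 1.1698 / 1.27 = 3520.45 m/s

3520.45


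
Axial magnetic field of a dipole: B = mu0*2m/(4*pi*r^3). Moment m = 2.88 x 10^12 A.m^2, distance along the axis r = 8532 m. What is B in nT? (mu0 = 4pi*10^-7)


m = 2.88 x 10^12 = 2880000000000 A.m^2
2m = 5760000000000 A.m^2
r^3 = 8532^3 = 621087144768
B = (4pi*10^-7) * 5760000000000 / (4*pi * 621087144768) * 1e9
= 7238229.473871 / 7804811244968.84 * 1e9
= 927.4061 nT

927.4061


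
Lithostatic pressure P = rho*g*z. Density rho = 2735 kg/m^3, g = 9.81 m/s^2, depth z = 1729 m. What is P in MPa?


P = rho * g * z / 1e6
= 2735 * 9.81 * 1729 / 1e6
= 46389675.15 / 1e6
= 46.3897 MPa

46.3897


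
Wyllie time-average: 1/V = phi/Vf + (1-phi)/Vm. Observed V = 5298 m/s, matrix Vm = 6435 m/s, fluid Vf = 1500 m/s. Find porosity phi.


1/V - 1/Vm = 1/5298 - 1/6435 = 3.335e-05
1/Vf - 1/Vm = 1/1500 - 1/6435 = 0.00051127
phi = 3.335e-05 / 0.00051127 = 0.0652

0.0652


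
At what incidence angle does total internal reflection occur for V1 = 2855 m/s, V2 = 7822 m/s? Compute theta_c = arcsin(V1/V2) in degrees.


V1/V2 = 2855/7822 = 0.364996
theta_c = arcsin(0.364996) = 21.4073 degrees

21.4073


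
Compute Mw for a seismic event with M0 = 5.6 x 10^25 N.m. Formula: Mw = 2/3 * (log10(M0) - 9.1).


log10(M0) = log10(5.6 x 10^25) = 25.7482
Mw = 2/3 * (25.7482 - 9.1)
= 2/3 * 16.6482
= 11.1

11.1


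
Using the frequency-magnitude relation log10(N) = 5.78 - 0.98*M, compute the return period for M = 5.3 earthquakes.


log10(N) = 5.78 - 0.98*5.3 = 0.586
N = 10^0.586 = 3.854784
T = 1/N = 1/3.854784 = 0.2594 years

0.2594


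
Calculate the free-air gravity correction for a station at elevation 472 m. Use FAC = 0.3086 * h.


FAC = 0.3086 * h
= 0.3086 * 472
= 145.6592 mGal

145.6592


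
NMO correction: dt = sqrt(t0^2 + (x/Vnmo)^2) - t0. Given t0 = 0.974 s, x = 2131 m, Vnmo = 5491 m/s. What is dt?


x/Vnmo = 2131/5491 = 0.38809
(x/Vnmo)^2 = 0.150614
t0^2 = 0.948676
sqrt(0.948676 + 0.150614) = 1.04847
dt = 1.04847 - 0.974 = 0.07447

0.07447


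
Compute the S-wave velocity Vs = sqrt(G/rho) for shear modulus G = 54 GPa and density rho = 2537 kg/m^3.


Convert G to Pa: G = 54e9 Pa
Compute G/rho = 54e9 / 2537 = 21284982.2625
Vs = sqrt(21284982.2625) = 4613.57 m/s

4613.57


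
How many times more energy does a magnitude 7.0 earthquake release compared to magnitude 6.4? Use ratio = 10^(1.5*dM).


M2 - M1 = 7.0 - 6.4 = 0.6
1.5 * 0.6 = 0.9
ratio = 10^0.9 = 7.94

7.94


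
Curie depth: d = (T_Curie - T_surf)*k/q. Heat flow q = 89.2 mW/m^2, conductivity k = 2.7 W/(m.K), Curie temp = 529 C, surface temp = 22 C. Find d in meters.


T_Curie - T_surf = 529 - 22 = 507 C
Convert q to W/m^2: 89.2 mW/m^2 = 0.0892 W/m^2
d = 507 * 2.7 / 0.0892 = 15346.41 m

15346.41


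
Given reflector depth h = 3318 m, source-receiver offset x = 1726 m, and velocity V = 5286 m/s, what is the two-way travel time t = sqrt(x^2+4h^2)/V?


x^2 + 4h^2 = 1726^2 + 4*3318^2 = 2979076 + 44036496 = 47015572
sqrt(47015572) = 6856.7902
t = 6856.7902 / 5286 = 1.2972 s

1.2972


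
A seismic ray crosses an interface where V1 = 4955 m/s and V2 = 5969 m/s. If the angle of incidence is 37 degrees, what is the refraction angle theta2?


sin(theta1) = sin(37 deg) = 0.601815
sin(theta2) = V2/V1 * sin(theta1) = 5969/4955 * 0.601815 = 0.724972
theta2 = arcsin(0.724972) = 46.4665 degrees

46.4665


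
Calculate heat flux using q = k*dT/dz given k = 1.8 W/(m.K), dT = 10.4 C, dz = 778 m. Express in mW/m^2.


q = k * dT / dz * 1000
= 1.8 * 10.4 / 778 * 1000
= 0.024062 * 1000
= 24.0617 mW/m^2

24.0617


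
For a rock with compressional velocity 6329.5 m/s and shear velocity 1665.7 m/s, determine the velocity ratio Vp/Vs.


Vp/Vs = 6329.5 / 1665.7
= 3.7999

3.7999


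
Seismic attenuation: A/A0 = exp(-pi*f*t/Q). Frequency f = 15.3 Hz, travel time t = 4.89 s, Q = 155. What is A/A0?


pi*f*t/Q = pi*15.3*4.89/155 = 1.516416
A/A0 = exp(-1.516416) = 0.219497

0.219497


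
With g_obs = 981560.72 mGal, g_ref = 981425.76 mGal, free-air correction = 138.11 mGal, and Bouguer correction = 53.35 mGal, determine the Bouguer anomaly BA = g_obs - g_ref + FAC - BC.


BA = g_obs - g_ref + FAC - BC
= 981560.72 - 981425.76 + 138.11 - 53.35
= 219.72 mGal

219.72


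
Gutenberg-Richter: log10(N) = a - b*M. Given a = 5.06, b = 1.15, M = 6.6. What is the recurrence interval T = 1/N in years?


log10(N) = 5.06 - 1.15*6.6 = -2.53
N = 10^-2.53 = 0.002951
T = 1/N = 1/0.002951 = 338.8442 years

338.8442


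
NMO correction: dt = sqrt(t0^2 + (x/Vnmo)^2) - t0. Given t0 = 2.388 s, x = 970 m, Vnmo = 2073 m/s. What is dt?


x/Vnmo = 970/2073 = 0.467921
(x/Vnmo)^2 = 0.21895
t0^2 = 5.702544
sqrt(5.702544 + 0.21895) = 2.433412
dt = 2.433412 - 2.388 = 0.045412

0.045412


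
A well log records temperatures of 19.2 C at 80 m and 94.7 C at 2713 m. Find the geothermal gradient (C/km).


dT = 94.7 - 19.2 = 75.5 C
dz = 2713 - 80 = 2633 m
gradient = dT/dz * 1000 = 75.5/2633 * 1000 = 28.6745 C/km

28.6745


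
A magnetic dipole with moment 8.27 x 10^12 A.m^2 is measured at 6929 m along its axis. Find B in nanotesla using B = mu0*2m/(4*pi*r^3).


m = 8.27 x 10^12 = 8270000000000 A.m^2
2m = 16540000000000 A.m^2
r^3 = 6929^3 = 332668503089
B = (4pi*10^-7) * 16540000000000 / (4*pi * 332668503089) * 1e9
= 20784776.99615 / 4180435701540.46 * 1e9
= 4971.9164 nT

4971.9164


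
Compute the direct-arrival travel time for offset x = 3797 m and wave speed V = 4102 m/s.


t = x / V
= 3797 / 4102
= 0.9256 s

0.9256


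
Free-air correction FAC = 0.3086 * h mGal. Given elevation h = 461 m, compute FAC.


FAC = 0.3086 * h
= 0.3086 * 461
= 142.2646 mGal

142.2646


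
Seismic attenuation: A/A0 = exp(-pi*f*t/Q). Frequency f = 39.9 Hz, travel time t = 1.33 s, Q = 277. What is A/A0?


pi*f*t/Q = pi*39.9*1.33/277 = 0.601859
A/A0 = exp(-0.601859) = 0.547792

0.547792


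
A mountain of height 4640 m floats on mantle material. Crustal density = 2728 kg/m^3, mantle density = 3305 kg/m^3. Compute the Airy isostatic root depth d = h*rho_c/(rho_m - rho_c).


rho_m - rho_c = 3305 - 2728 = 577
d = 4640 * 2728 / 577
= 12657920 / 577
= 21937.47 m

21937.47


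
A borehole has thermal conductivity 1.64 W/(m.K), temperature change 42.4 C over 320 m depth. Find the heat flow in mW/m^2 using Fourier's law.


q = k * dT / dz * 1000
= 1.64 * 42.4 / 320 * 1000
= 0.2173 * 1000
= 217.3 mW/m^2

217.3


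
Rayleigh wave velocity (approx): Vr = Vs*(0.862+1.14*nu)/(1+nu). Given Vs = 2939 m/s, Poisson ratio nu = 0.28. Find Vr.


Numerator factor = 0.862 + 1.14*0.28 = 1.1812
Denominator = 1 + 0.28 = 1.28
Vr = 2939 * 1.1812 / 1.28 = 2712.15 m/s

2712.15


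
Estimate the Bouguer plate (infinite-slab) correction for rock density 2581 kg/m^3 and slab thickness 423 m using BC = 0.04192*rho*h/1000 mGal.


BC = 0.04192 * rho * h / 1000
= 0.04192 * 2581 * 423 / 1000
= 45.7667 mGal

45.7667


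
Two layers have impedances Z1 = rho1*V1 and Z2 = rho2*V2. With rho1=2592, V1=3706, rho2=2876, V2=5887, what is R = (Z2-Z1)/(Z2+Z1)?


Z1 = 2592 * 3706 = 9605952
Z2 = 2876 * 5887 = 16931012
R = (16931012 - 9605952) / (16931012 + 9605952) = 7325060 / 26536964 = 0.276

0.276


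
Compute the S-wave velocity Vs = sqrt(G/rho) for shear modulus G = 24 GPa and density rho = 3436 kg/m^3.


Convert G to Pa: G = 24e9 Pa
Compute G/rho = 24e9 / 3436 = 6984866.1234
Vs = sqrt(6984866.1234) = 2642.89 m/s

2642.89


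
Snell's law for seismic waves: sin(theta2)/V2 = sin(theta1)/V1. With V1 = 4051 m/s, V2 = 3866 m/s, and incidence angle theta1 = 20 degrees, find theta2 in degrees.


sin(theta1) = sin(20 deg) = 0.34202
sin(theta2) = V2/V1 * sin(theta1) = 3866/4051 * 0.34202 = 0.326401
theta2 = arcsin(0.326401) = 19.0505 degrees

19.0505


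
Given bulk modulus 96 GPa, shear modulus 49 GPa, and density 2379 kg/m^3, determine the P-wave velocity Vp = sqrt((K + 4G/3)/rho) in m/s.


First compute the effective modulus:
K + 4G/3 = 96e9 + 4*49e9/3 = 161333333333.33 Pa
Then divide by density:
161333333333.33 / 2379 = 67815608.7992 Pa/(kg/m^3)
Take the square root:
Vp = sqrt(67815608.7992) = 8235.02 m/s

8235.02


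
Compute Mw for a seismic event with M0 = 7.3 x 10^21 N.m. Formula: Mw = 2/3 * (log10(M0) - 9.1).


log10(M0) = log10(7.3 x 10^21) = 21.8633
Mw = 2/3 * (21.8633 - 9.1)
= 2/3 * 12.7633
= 8.51

8.51


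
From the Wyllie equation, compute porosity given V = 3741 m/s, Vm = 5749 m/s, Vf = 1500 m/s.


1/V - 1/Vm = 1/3741 - 1/5749 = 9.336e-05
1/Vf - 1/Vm = 1/1500 - 1/5749 = 0.00049272
phi = 9.336e-05 / 0.00049272 = 0.1895

0.1895


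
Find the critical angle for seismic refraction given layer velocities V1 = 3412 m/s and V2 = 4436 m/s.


V1/V2 = 3412/4436 = 0.769161
theta_c = arcsin(0.769161) = 50.2786 degrees

50.2786


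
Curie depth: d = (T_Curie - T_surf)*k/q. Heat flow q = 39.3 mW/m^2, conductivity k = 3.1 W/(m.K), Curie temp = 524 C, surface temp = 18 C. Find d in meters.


T_Curie - T_surf = 524 - 18 = 506 C
Convert q to W/m^2: 39.3 mW/m^2 = 0.0393 W/m^2
d = 506 * 3.1 / 0.0393 = 39913.49 m

39913.49


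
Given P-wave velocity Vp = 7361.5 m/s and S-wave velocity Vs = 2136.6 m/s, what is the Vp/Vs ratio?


Vp/Vs = 7361.5 / 2136.6
= 3.4454

3.4454


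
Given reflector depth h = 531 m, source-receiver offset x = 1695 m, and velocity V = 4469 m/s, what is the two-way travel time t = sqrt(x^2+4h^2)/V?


x^2 + 4h^2 = 1695^2 + 4*531^2 = 2873025 + 1127844 = 4000869
sqrt(4000869) = 2000.2172
t = 2000.2172 / 4469 = 0.4476 s

0.4476


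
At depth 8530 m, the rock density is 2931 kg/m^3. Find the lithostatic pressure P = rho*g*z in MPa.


P = rho * g * z / 1e6
= 2931 * 9.81 * 8530 / 1e6
= 245264028.3 / 1e6
= 245.264 MPa

245.264


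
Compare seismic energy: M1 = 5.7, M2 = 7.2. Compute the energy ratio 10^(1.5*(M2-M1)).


M2 - M1 = 7.2 - 5.7 = 1.5
1.5 * 1.5 = 2.25
ratio = 10^2.25 = 177.83

177.83


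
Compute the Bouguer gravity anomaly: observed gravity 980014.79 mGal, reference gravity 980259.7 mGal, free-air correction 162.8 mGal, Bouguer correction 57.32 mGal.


BA = g_obs - g_ref + FAC - BC
= 980014.79 - 980259.7 + 162.8 - 57.32
= -139.43 mGal

-139.43


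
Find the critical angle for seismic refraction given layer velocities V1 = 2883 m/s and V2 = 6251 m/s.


V1/V2 = 2883/6251 = 0.461206
theta_c = arcsin(0.461206) = 27.465 degrees

27.465


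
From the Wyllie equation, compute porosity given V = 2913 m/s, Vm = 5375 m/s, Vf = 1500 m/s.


1/V - 1/Vm = 1/2913 - 1/5375 = 0.00015724
1/Vf - 1/Vm = 1/1500 - 1/5375 = 0.00048062
phi = 0.00015724 / 0.00048062 = 0.3272

0.3272


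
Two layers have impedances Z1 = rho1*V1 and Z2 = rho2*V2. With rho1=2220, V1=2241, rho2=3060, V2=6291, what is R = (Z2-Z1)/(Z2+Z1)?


Z1 = 2220 * 2241 = 4975020
Z2 = 3060 * 6291 = 19250460
R = (19250460 - 4975020) / (19250460 + 4975020) = 14275440 / 24225480 = 0.5893

0.5893


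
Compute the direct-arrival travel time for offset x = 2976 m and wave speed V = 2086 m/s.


t = x / V
= 2976 / 2086
= 1.4267 s

1.4267


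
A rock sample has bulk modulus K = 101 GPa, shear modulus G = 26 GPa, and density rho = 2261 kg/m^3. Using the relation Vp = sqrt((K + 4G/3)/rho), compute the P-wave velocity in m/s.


First compute the effective modulus:
K + 4G/3 = 101e9 + 4*26e9/3 = 135666666666.67 Pa
Then divide by density:
135666666666.67 / 2261 = 60002948.5478 Pa/(kg/m^3)
Take the square root:
Vp = sqrt(60002948.5478) = 7746.16 m/s

7746.16


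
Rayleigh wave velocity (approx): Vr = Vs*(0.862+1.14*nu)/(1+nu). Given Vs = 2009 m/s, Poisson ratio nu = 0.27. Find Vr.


Numerator factor = 0.862 + 1.14*0.27 = 1.1698
Denominator = 1 + 0.27 = 1.27
Vr = 2009 * 1.1698 / 1.27 = 1850.49 m/s

1850.49


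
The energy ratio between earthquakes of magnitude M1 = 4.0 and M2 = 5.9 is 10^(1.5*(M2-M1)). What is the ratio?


M2 - M1 = 5.9 - 4.0 = 1.9
1.5 * 1.9 = 2.85
ratio = 10^2.85 = 707.95

707.95


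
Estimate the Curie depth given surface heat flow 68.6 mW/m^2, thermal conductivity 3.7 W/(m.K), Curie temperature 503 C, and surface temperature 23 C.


T_Curie - T_surf = 503 - 23 = 480 C
Convert q to W/m^2: 68.6 mW/m^2 = 0.0686 W/m^2
d = 480 * 3.7 / 0.0686 = 25889.21 m

25889.21


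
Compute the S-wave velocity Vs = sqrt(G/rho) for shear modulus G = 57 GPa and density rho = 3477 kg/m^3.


Convert G to Pa: G = 57e9 Pa
Compute G/rho = 57e9 / 3477 = 16393442.623
Vs = sqrt(16393442.623) = 4048.88 m/s

4048.88


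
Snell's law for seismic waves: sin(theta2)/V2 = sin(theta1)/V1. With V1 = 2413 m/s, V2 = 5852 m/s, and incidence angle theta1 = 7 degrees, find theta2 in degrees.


sin(theta1) = sin(7 deg) = 0.121869
sin(theta2) = V2/V1 * sin(theta1) = 5852/2413 * 0.121869 = 0.295557
theta2 = arcsin(0.295557) = 17.1909 degrees

17.1909


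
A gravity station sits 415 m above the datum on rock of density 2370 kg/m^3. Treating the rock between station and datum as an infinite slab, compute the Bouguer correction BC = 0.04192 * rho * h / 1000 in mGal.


BC = 0.04192 * rho * h / 1000
= 0.04192 * 2370 * 415 / 1000
= 41.2304 mGal

41.2304


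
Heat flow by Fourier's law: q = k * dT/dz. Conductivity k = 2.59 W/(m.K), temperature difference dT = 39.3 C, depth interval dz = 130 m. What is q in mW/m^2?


q = k * dT / dz * 1000
= 2.59 * 39.3 / 130 * 1000
= 0.782977 * 1000
= 782.9769 mW/m^2

782.9769


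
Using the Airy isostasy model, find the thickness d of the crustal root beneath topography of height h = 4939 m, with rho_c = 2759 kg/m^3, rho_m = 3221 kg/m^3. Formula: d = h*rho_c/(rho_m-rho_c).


rho_m - rho_c = 3221 - 2759 = 462
d = 4939 * 2759 / 462
= 13626701 / 462
= 29495.02 m

29495.02


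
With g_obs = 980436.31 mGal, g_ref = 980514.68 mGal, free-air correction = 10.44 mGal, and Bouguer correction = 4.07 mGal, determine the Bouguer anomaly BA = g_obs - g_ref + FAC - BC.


BA = g_obs - g_ref + FAC - BC
= 980436.31 - 980514.68 + 10.44 - 4.07
= -72.0 mGal

-72.0


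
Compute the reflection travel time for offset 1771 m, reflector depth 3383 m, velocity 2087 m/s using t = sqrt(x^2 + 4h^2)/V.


x^2 + 4h^2 = 1771^2 + 4*3383^2 = 3136441 + 45778756 = 48915197
sqrt(48915197) = 6993.94
t = 6993.94 / 2087 = 3.3512 s

3.3512


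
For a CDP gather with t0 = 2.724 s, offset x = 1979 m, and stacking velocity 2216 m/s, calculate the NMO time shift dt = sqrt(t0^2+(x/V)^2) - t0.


x/Vnmo = 1979/2216 = 0.893051
(x/Vnmo)^2 = 0.797539
t0^2 = 7.420176
sqrt(7.420176 + 0.797539) = 2.866656
dt = 2.866656 - 2.724 = 0.142656

0.142656


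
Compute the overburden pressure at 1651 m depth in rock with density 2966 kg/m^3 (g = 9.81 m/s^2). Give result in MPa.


P = rho * g * z / 1e6
= 2966 * 9.81 * 1651 / 1e6
= 48038255.46 / 1e6
= 48.0383 MPa

48.0383


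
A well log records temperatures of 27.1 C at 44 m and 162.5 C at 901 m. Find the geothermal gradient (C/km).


dT = 162.5 - 27.1 = 135.4 C
dz = 901 - 44 = 857 m
gradient = dT/dz * 1000 = 135.4/857 * 1000 = 157.993 C/km

157.993


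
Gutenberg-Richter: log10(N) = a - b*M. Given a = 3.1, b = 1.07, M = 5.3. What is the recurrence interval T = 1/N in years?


log10(N) = 3.1 - 1.07*5.3 = -2.571
N = 10^-2.571 = 0.002685
T = 1/N = 1/0.002685 = 372.3917 years

372.3917


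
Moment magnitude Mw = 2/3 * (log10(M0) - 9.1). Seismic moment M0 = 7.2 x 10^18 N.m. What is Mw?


log10(M0) = log10(7.2 x 10^18) = 18.8573
Mw = 2/3 * (18.8573 - 9.1)
= 2/3 * 9.7573
= 6.5

6.5


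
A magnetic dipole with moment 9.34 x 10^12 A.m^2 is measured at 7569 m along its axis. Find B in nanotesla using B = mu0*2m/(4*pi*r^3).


m = 9.34 x 10^12 = 9340000000000 A.m^2
2m = 18680000000000 A.m^2
r^3 = 7569^3 = 433626201009
B = (4pi*10^-7) * 18680000000000 / (4*pi * 433626201009) * 1e9
= 23473980.307623 / 5449107549975.7 * 1e9
= 4307.8578 nT

4307.8578


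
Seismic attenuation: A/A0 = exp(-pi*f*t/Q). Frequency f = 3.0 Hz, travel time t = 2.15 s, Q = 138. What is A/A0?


pi*f*t/Q = pi*3.0*2.15/138 = 0.146835
A/A0 = exp(-0.146835) = 0.863436

0.863436


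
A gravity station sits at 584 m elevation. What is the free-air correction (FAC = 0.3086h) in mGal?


FAC = 0.3086 * h
= 0.3086 * 584
= 180.2224 mGal

180.2224


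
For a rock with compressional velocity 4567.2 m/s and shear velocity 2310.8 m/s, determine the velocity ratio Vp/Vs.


Vp/Vs = 4567.2 / 2310.8
= 1.9765

1.9765


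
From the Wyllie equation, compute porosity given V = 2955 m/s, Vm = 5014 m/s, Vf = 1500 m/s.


1/V - 1/Vm = 1/2955 - 1/5014 = 0.00013897
1/Vf - 1/Vm = 1/1500 - 1/5014 = 0.00046723
phi = 0.00013897 / 0.00046723 = 0.2974

0.2974


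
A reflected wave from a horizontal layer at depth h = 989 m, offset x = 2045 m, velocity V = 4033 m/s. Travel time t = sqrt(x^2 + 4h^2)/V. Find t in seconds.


x^2 + 4h^2 = 2045^2 + 4*989^2 = 4182025 + 3912484 = 8094509
sqrt(8094509) = 2845.0851
t = 2845.0851 / 4033 = 0.7055 s

0.7055


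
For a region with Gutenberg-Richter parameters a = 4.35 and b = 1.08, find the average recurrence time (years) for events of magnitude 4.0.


log10(N) = 4.35 - 1.08*4.0 = 0.03
N = 10^0.03 = 1.071519
T = 1/N = 1/1.071519 = 0.9333 years

0.9333


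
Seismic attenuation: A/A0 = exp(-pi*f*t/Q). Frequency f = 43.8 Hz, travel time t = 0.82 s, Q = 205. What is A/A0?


pi*f*t/Q = pi*43.8*0.82/205 = 0.550407
A/A0 = exp(-0.550407) = 0.576715

0.576715


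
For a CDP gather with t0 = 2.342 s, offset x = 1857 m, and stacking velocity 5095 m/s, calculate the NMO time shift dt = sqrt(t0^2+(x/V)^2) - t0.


x/Vnmo = 1857/5095 = 0.364475
(x/Vnmo)^2 = 0.132842
t0^2 = 5.484964
sqrt(5.484964 + 0.132842) = 2.370191
dt = 2.370191 - 2.342 = 0.028191

0.028191


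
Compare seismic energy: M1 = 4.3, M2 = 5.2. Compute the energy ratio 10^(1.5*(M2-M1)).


M2 - M1 = 5.2 - 4.3 = 0.9
1.5 * 0.9 = 1.35
ratio = 10^1.35 = 22.39

22.39


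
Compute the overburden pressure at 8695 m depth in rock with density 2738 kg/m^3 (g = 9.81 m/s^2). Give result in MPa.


P = rho * g * z / 1e6
= 2738 * 9.81 * 8695 / 1e6
= 233545787.1 / 1e6
= 233.5458 MPa

233.5458


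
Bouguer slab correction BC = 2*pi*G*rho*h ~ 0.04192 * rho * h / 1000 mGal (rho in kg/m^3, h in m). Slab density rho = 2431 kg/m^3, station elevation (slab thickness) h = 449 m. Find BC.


BC = 0.04192 * rho * h / 1000
= 0.04192 * 2431 * 449 / 1000
= 45.7565 mGal

45.7565


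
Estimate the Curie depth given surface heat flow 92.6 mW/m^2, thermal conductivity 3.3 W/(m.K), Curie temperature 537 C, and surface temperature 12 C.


T_Curie - T_surf = 537 - 12 = 525 C
Convert q to W/m^2: 92.6 mW/m^2 = 0.0926 W/m^2
d = 525 * 3.3 / 0.0926 = 18709.5 m

18709.5


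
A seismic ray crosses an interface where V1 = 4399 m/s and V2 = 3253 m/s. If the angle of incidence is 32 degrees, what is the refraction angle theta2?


sin(theta1) = sin(32 deg) = 0.529919
sin(theta2) = V2/V1 * sin(theta1) = 3253/4399 * 0.529919 = 0.391868
theta2 = arcsin(0.391868) = 23.0708 degrees

23.0708


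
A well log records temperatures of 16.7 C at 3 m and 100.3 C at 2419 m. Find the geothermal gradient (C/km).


dT = 100.3 - 16.7 = 83.6 C
dz = 2419 - 3 = 2416 m
gradient = dT/dz * 1000 = 83.6/2416 * 1000 = 34.6026 C/km

34.6026


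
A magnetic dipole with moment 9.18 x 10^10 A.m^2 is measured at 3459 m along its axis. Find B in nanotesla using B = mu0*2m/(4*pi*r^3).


m = 9.18 x 10^10 = 91800000000 A.m^2
2m = 183600000000 A.m^2
r^3 = 3459^3 = 41385831579
B = (4pi*10^-7) * 183600000000 / (4*pi * 41385831579) * 1e9
= 230718.56448 / 520069697805.16 * 1e9
= 443.6301 nT

443.6301


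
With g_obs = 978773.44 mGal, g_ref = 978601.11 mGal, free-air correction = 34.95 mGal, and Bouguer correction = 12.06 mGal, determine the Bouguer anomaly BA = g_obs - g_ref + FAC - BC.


BA = g_obs - g_ref + FAC - BC
= 978773.44 - 978601.11 + 34.95 - 12.06
= 195.22 mGal

195.22


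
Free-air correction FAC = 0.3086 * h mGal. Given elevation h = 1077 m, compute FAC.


FAC = 0.3086 * h
= 0.3086 * 1077
= 332.3622 mGal

332.3622


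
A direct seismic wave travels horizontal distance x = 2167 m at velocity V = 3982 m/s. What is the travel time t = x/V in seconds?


t = x / V
= 2167 / 3982
= 0.5442 s

0.5442


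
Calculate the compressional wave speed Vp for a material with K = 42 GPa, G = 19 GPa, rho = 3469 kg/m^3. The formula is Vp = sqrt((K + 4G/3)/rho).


First compute the effective modulus:
K + 4G/3 = 42e9 + 4*19e9/3 = 67333333333.33 Pa
Then divide by density:
67333333333.33 / 3469 = 19410012.4916 Pa/(kg/m^3)
Take the square root:
Vp = sqrt(19410012.4916) = 4405.68 m/s

4405.68


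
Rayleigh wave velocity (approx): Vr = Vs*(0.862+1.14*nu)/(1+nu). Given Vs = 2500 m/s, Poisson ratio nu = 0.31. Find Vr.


Numerator factor = 0.862 + 1.14*0.31 = 1.2154
Denominator = 1 + 0.31 = 1.31
Vr = 2500 * 1.2154 / 1.31 = 2319.47 m/s

2319.47


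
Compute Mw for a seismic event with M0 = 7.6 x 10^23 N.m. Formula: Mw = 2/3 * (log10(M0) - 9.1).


log10(M0) = log10(7.6 x 10^23) = 23.8808
Mw = 2/3 * (23.8808 - 9.1)
= 2/3 * 14.7808
= 9.85

9.85


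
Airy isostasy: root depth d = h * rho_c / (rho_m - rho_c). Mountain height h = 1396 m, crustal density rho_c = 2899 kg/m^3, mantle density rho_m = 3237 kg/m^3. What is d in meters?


rho_m - rho_c = 3237 - 2899 = 338
d = 1396 * 2899 / 338
= 4047004 / 338
= 11973.38 m

11973.38


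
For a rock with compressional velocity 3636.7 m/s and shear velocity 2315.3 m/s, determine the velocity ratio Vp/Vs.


Vp/Vs = 3636.7 / 2315.3
= 1.5707

1.5707


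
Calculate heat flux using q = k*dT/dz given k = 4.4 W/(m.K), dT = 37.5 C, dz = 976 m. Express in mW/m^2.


q = k * dT / dz * 1000
= 4.4 * 37.5 / 976 * 1000
= 0.169057 * 1000
= 169.0574 mW/m^2

169.0574


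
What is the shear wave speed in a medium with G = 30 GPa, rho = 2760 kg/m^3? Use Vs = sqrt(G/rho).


Convert G to Pa: G = 30e9 Pa
Compute G/rho = 30e9 / 2760 = 10869565.2174
Vs = sqrt(10869565.2174) = 3296.9 m/s

3296.9


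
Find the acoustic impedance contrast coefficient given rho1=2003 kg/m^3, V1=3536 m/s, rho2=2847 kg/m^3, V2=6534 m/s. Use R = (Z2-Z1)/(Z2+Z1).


Z1 = 2003 * 3536 = 7082608
Z2 = 2847 * 6534 = 18602298
R = (18602298 - 7082608) / (18602298 + 7082608) = 11519690 / 25684906 = 0.4485

0.4485


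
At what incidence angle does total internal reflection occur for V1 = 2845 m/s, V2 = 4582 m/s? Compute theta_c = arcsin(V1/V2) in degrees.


V1/V2 = 2845/4582 = 0.620908
theta_c = arcsin(0.620908) = 38.3825 degrees

38.3825


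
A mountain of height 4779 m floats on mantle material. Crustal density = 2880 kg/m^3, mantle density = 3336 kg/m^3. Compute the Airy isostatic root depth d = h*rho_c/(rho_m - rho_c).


rho_m - rho_c = 3336 - 2880 = 456
d = 4779 * 2880 / 456
= 13763520 / 456
= 30183.16 m

30183.16


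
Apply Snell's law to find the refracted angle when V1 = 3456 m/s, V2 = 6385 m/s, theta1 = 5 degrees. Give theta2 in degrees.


sin(theta1) = sin(5 deg) = 0.087156
sin(theta2) = V2/V1 * sin(theta1) = 6385/3456 * 0.087156 = 0.161021
theta2 = arcsin(0.161021) = 9.2662 degrees

9.2662


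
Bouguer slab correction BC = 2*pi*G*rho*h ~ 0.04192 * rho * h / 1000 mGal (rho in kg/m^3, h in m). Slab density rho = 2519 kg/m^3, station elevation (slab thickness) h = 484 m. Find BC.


BC = 0.04192 * rho * h / 1000
= 0.04192 * 2519 * 484 / 1000
= 51.1087 mGal

51.1087


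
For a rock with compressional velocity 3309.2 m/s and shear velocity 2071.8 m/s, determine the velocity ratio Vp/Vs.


Vp/Vs = 3309.2 / 2071.8
= 1.5973

1.5973


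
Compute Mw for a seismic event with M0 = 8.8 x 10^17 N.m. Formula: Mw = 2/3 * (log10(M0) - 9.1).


log10(M0) = log10(8.8 x 10^17) = 17.9445
Mw = 2/3 * (17.9445 - 9.1)
= 2/3 * 8.8445
= 5.9

5.9


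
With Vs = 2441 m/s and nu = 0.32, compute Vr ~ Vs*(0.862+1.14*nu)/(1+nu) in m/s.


Numerator factor = 0.862 + 1.14*0.32 = 1.2268
Denominator = 1 + 0.32 = 1.32
Vr = 2441 * 1.2268 / 1.32 = 2268.65 m/s

2268.65


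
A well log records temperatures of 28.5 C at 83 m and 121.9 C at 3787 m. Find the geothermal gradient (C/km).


dT = 121.9 - 28.5 = 93.4 C
dz = 3787 - 83 = 3704 m
gradient = dT/dz * 1000 = 93.4/3704 * 1000 = 25.216 C/km

25.216


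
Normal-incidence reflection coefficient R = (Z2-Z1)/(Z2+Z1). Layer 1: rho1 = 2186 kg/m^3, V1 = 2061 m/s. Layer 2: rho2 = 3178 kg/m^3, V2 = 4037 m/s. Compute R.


Z1 = 2186 * 2061 = 4505346
Z2 = 3178 * 4037 = 12829586
R = (12829586 - 4505346) / (12829586 + 4505346) = 8324240 / 17334932 = 0.4802

0.4802


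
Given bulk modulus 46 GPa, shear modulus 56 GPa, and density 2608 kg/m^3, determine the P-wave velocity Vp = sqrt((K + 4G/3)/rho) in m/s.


First compute the effective modulus:
K + 4G/3 = 46e9 + 4*56e9/3 = 120666666666.67 Pa
Then divide by density:
120666666666.67 / 2608 = 46267893.6605 Pa/(kg/m^3)
Take the square root:
Vp = sqrt(46267893.6605) = 6802.05 m/s

6802.05


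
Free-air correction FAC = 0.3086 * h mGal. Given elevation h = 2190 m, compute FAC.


FAC = 0.3086 * h
= 0.3086 * 2190
= 675.834 mGal

675.834


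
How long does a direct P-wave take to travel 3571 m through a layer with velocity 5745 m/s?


t = x / V
= 3571 / 5745
= 0.6216 s

0.6216


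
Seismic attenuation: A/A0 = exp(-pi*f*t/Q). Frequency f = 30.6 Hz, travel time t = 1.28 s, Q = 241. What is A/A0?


pi*f*t/Q = pi*30.6*1.28/241 = 0.510581
A/A0 = exp(-0.510581) = 0.600147

0.600147


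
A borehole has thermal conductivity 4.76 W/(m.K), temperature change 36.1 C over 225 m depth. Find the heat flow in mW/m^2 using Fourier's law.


q = k * dT / dz * 1000
= 4.76 * 36.1 / 225 * 1000
= 0.763716 * 1000
= 763.7156 mW/m^2

763.7156


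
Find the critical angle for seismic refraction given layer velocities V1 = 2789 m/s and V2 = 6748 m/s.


V1/V2 = 2789/6748 = 0.413308
theta_c = arcsin(0.413308) = 24.4128 degrees

24.4128


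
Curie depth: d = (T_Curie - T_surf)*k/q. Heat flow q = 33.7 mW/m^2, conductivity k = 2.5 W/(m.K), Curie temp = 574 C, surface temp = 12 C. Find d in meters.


T_Curie - T_surf = 574 - 12 = 562 C
Convert q to W/m^2: 33.7 mW/m^2 = 0.0337 W/m^2
d = 562 * 2.5 / 0.0337 = 41691.39 m

41691.39


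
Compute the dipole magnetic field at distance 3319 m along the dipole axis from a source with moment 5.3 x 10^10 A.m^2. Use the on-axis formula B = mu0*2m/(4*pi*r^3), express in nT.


m = 5.3 x 10^10 = 53000000000 A.m^2
2m = 106000000000 A.m^2
r^3 = 3319^3 = 36561310759
B = (4pi*10^-7) * 106000000000 / (4*pi * 36561310759) * 1e9
= 133203.528512 / 459442981144.35 * 1e9
= 289.924 nT

289.924


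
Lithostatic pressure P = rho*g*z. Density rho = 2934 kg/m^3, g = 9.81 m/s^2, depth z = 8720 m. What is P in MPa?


P = rho * g * z / 1e6
= 2934 * 9.81 * 8720 / 1e6
= 250983748.8 / 1e6
= 250.9837 MPa

250.9837


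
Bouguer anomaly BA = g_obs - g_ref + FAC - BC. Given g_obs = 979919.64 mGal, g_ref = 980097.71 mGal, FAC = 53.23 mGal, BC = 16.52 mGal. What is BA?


BA = g_obs - g_ref + FAC - BC
= 979919.64 - 980097.71 + 53.23 - 16.52
= -141.36 mGal

-141.36


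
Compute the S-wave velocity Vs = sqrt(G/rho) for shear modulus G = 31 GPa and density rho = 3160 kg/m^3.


Convert G to Pa: G = 31e9 Pa
Compute G/rho = 31e9 / 3160 = 9810126.5823
Vs = sqrt(9810126.5823) = 3132.11 m/s

3132.11


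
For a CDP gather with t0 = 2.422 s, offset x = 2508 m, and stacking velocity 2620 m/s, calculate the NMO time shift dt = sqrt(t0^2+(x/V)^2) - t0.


x/Vnmo = 2508/2620 = 0.957252
(x/Vnmo)^2 = 0.916331
t0^2 = 5.866084
sqrt(5.866084 + 0.916331) = 2.604307
dt = 2.604307 - 2.422 = 0.182307

0.182307


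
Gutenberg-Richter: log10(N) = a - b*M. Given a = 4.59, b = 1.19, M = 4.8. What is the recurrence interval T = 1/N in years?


log10(N) = 4.59 - 1.19*4.8 = -1.122
N = 10^-1.122 = 0.075509
T = 1/N = 1/0.075509 = 13.2434 years

13.2434


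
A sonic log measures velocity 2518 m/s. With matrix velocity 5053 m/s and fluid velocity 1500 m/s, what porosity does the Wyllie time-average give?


1/V - 1/Vm = 1/2518 - 1/5053 = 0.00019924
1/Vf - 1/Vm = 1/1500 - 1/5053 = 0.00046876
phi = 0.00019924 / 0.00046876 = 0.425

0.425


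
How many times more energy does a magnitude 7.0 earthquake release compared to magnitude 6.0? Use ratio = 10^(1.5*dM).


M2 - M1 = 7.0 - 6.0 = 1.0
1.5 * 1.0 = 1.5
ratio = 10^1.5 = 31.62

31.62


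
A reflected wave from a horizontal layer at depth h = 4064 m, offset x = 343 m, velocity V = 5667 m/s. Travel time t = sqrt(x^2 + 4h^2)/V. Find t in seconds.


x^2 + 4h^2 = 343^2 + 4*4064^2 = 117649 + 66064384 = 66182033
sqrt(66182033) = 8135.234
t = 8135.234 / 5667 = 1.4355 s

1.4355


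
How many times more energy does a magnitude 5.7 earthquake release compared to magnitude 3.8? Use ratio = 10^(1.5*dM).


M2 - M1 = 5.7 - 3.8 = 1.9
1.5 * 1.9 = 2.85
ratio = 10^2.85 = 707.95

707.95


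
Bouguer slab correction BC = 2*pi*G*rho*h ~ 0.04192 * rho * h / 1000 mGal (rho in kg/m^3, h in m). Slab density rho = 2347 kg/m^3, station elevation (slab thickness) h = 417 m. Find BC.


BC = 0.04192 * rho * h / 1000
= 0.04192 * 2347 * 417 / 1000
= 41.0271 mGal

41.0271


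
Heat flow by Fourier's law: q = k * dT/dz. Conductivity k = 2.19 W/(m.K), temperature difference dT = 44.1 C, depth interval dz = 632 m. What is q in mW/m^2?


q = k * dT / dz * 1000
= 2.19 * 44.1 / 632 * 1000
= 0.152815 * 1000
= 152.8149 mW/m^2

152.8149


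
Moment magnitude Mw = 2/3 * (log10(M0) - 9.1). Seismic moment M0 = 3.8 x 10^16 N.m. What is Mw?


log10(M0) = log10(3.8 x 10^16) = 16.5798
Mw = 2/3 * (16.5798 - 9.1)
= 2/3 * 7.4798
= 4.99

4.99


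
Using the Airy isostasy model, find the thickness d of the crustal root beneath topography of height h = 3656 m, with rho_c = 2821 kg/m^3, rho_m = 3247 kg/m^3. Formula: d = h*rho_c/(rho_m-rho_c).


rho_m - rho_c = 3247 - 2821 = 426
d = 3656 * 2821 / 426
= 10313576 / 426
= 24210.27 m

24210.27


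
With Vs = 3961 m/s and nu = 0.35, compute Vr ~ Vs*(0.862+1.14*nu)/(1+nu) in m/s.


Numerator factor = 0.862 + 1.14*0.35 = 1.261
Denominator = 1 + 0.35 = 1.35
Vr = 3961 * 1.261 / 1.35 = 3699.87 m/s

3699.87


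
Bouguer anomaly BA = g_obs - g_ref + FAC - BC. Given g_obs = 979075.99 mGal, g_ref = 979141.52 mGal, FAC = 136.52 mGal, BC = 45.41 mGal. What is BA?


BA = g_obs - g_ref + FAC - BC
= 979075.99 - 979141.52 + 136.52 - 45.41
= 25.58 mGal

25.58


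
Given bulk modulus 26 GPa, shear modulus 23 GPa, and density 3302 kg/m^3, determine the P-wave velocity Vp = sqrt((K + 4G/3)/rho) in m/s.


First compute the effective modulus:
K + 4G/3 = 26e9 + 4*23e9/3 = 56666666666.67 Pa
Then divide by density:
56666666666.67 / 3302 = 17161316.3739 Pa/(kg/m^3)
Take the square root:
Vp = sqrt(17161316.3739) = 4142.62 m/s

4142.62


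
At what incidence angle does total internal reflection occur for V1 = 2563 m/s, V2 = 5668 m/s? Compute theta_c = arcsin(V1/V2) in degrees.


V1/V2 = 2563/5668 = 0.452188
theta_c = arcsin(0.452188) = 26.8841 degrees

26.8841


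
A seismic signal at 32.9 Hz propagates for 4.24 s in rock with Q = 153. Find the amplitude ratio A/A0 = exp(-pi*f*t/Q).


pi*f*t/Q = pi*32.9*4.24/153 = 2.864311
A/A0 = exp(-2.864311) = 0.057022

0.057022


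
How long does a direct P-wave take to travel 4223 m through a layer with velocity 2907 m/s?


t = x / V
= 4223 / 2907
= 1.4527 s

1.4527


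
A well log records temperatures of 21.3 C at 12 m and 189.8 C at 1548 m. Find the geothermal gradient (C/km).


dT = 189.8 - 21.3 = 168.5 C
dz = 1548 - 12 = 1536 m
gradient = dT/dz * 1000 = 168.5/1536 * 1000 = 109.7005 C/km

109.7005


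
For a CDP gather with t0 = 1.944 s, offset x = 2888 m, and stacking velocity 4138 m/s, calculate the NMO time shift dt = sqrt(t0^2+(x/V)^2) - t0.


x/Vnmo = 2888/4138 = 0.697922
(x/Vnmo)^2 = 0.487095
t0^2 = 3.779136
sqrt(3.779136 + 0.487095) = 2.065486
dt = 2.065486 - 1.944 = 0.121486

0.121486


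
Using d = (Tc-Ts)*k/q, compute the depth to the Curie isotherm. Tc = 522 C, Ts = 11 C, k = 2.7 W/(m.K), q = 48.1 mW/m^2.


T_Curie - T_surf = 522 - 11 = 511 C
Convert q to W/m^2: 48.1 mW/m^2 = 0.0481 W/m^2
d = 511 * 2.7 / 0.0481 = 28683.99 m

28683.99


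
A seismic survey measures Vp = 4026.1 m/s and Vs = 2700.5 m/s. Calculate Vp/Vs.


Vp/Vs = 4026.1 / 2700.5
= 1.4909

1.4909


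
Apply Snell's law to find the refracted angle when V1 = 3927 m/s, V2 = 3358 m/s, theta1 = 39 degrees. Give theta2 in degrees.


sin(theta1) = sin(39 deg) = 0.62932
sin(theta2) = V2/V1 * sin(theta1) = 3358/3927 * 0.62932 = 0.538135
theta2 = arcsin(0.538135) = 32.5568 degrees

32.5568


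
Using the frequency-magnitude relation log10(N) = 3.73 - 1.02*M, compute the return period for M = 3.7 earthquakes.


log10(N) = 3.73 - 1.02*3.7 = -0.044
N = 10^-0.044 = 0.903649
T = 1/N = 1/0.903649 = 1.1066 years

1.1066


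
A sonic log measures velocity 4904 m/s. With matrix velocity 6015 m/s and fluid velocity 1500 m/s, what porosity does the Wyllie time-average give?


1/V - 1/Vm = 1/4904 - 1/6015 = 3.766e-05
1/Vf - 1/Vm = 1/1500 - 1/6015 = 0.00050042
phi = 3.766e-05 / 0.00050042 = 0.0753

0.0753


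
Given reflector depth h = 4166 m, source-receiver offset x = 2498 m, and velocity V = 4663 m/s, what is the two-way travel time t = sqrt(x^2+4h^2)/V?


x^2 + 4h^2 = 2498^2 + 4*4166^2 = 6240004 + 69422224 = 75662228
sqrt(75662228) = 8698.4038
t = 8698.4038 / 4663 = 1.8654 s

1.8654


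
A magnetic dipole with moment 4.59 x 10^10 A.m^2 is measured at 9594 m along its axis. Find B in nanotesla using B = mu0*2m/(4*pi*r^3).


m = 4.59 x 10^10 = 45900000000 A.m^2
2m = 91800000000 A.m^2
r^3 = 9594^3 = 883078156584
B = (4pi*10^-7) * 91800000000 / (4*pi * 883078156584) * 1e9
= 115359.28224 / 11097087397079.65 * 1e9
= 10.3955 nT

10.3955


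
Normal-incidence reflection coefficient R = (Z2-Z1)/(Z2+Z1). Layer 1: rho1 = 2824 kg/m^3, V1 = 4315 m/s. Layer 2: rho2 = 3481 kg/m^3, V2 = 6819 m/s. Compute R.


Z1 = 2824 * 4315 = 12185560
Z2 = 3481 * 6819 = 23736939
R = (23736939 - 12185560) / (23736939 + 12185560) = 11551379 / 35922499 = 0.3216

0.3216


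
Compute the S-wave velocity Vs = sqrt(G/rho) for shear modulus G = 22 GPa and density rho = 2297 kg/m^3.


Convert G to Pa: G = 22e9 Pa
Compute G/rho = 22e9 / 2297 = 9577710.0566
Vs = sqrt(9577710.0566) = 3094.79 m/s

3094.79


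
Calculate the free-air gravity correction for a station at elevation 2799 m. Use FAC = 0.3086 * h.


FAC = 0.3086 * h
= 0.3086 * 2799
= 863.7714 mGal

863.7714


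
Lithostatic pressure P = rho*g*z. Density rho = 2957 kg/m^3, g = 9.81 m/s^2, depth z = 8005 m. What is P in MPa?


P = rho * g * z / 1e6
= 2957 * 9.81 * 8005 / 1e6
= 232210400.85 / 1e6
= 232.2104 MPa

232.2104


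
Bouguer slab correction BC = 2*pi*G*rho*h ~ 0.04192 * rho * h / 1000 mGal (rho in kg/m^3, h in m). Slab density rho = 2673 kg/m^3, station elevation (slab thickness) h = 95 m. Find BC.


BC = 0.04192 * rho * h / 1000
= 0.04192 * 2673 * 95 / 1000
= 10.645 mGal

10.645


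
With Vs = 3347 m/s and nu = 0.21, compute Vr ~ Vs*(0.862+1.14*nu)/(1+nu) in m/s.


Numerator factor = 0.862 + 1.14*0.21 = 1.1014
Denominator = 1 + 0.21 = 1.21
Vr = 3347 * 1.1014 / 1.21 = 3046.6 m/s

3046.6


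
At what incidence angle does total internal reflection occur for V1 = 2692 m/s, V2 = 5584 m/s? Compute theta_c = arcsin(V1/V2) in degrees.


V1/V2 = 2692/5584 = 0.482092
theta_c = arcsin(0.482092) = 28.8221 degrees

28.8221


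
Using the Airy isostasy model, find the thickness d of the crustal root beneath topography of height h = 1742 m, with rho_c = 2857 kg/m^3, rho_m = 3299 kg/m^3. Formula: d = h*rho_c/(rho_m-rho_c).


rho_m - rho_c = 3299 - 2857 = 442
d = 1742 * 2857 / 442
= 4976894 / 442
= 11259.94 m

11259.94


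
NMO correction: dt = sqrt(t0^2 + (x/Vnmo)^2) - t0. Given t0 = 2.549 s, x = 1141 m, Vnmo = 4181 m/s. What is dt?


x/Vnmo = 1141/4181 = 0.272901
(x/Vnmo)^2 = 0.074475
t0^2 = 6.497401
sqrt(6.497401 + 0.074475) = 2.563567
dt = 2.563567 - 2.549 = 0.014567

0.014567


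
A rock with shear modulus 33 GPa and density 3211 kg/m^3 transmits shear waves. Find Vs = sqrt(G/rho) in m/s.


Convert G to Pa: G = 33e9 Pa
Compute G/rho = 33e9 / 3211 = 10277172.2205
Vs = sqrt(10277172.2205) = 3205.8 m/s

3205.8


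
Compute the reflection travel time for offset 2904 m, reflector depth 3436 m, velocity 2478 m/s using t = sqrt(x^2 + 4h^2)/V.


x^2 + 4h^2 = 2904^2 + 4*3436^2 = 8433216 + 47224384 = 55657600
sqrt(55657600) = 7460.4021
t = 7460.4021 / 2478 = 3.0107 s

3.0107


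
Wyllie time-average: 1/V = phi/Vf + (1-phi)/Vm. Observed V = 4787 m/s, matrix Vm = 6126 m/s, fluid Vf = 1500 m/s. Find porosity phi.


1/V - 1/Vm = 1/4787 - 1/6126 = 4.566e-05
1/Vf - 1/Vm = 1/1500 - 1/6126 = 0.00050343
phi = 4.566e-05 / 0.00050343 = 0.0907

0.0907


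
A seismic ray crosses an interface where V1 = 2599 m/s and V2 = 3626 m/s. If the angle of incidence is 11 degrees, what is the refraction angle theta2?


sin(theta1) = sin(11 deg) = 0.190809
sin(theta2) = V2/V1 * sin(theta1) = 3626/2599 * 0.190809 = 0.266208
theta2 = arcsin(0.266208) = 15.4387 degrees

15.4387


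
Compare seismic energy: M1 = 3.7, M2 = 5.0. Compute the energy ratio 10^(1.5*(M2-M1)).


M2 - M1 = 5.0 - 3.7 = 1.3
1.5 * 1.3 = 1.95
ratio = 10^1.95 = 89.13

89.13


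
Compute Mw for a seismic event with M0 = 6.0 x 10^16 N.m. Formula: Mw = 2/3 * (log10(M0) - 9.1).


log10(M0) = log10(6.0 x 10^16) = 16.7782
Mw = 2/3 * (16.7782 - 9.1)
= 2/3 * 7.6782
= 5.12

5.12


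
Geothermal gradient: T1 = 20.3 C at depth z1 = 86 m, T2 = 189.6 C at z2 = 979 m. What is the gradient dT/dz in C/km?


dT = 189.6 - 20.3 = 169.3 C
dz = 979 - 86 = 893 m
gradient = dT/dz * 1000 = 169.3/893 * 1000 = 189.5857 C/km

189.5857


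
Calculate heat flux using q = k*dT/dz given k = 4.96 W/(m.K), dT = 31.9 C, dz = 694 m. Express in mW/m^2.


q = k * dT / dz * 1000
= 4.96 * 31.9 / 694 * 1000
= 0.227988 * 1000
= 227.9885 mW/m^2

227.9885


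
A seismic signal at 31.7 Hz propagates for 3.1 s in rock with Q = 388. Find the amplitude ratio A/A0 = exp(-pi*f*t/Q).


pi*f*t/Q = pi*31.7*3.1/388 = 0.795681
A/A0 = exp(-0.795681) = 0.451274

0.451274


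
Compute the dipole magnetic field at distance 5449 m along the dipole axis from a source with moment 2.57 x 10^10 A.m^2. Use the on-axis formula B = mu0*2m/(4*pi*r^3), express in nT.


m = 2.57 x 10^10 = 25700000000 A.m^2
2m = 51400000000 A.m^2
r^3 = 5449^3 = 161789533849
B = (4pi*10^-7) * 51400000000 / (4*pi * 161789533849) * 1e9
= 64591.144958 / 2033107243870.94 * 1e9
= 31.7697 nT

31.7697


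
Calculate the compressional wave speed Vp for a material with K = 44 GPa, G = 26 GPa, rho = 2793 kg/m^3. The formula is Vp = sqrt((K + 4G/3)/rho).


First compute the effective modulus:
K + 4G/3 = 44e9 + 4*26e9/3 = 78666666666.67 Pa
Then divide by density:
78666666666.67 / 2793 = 28165652.2258 Pa/(kg/m^3)
Take the square root:
Vp = sqrt(28165652.2258) = 5307.13 m/s

5307.13
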